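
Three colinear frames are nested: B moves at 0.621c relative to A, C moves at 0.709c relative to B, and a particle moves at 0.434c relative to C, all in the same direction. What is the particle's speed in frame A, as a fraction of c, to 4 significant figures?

Compose boost 2: (0.709 + 0.621)/(1 + 0.709×0.621) = 1.330/1.44029 = 0.923426
Compose boost 3: (0.434 + 0.923426)/(1 + 0.434×0.923426) = 1.35743/1.40077 = 0.9691

u ≈ 0.9691c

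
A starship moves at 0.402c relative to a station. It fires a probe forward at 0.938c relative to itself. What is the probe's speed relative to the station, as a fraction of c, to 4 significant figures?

Relativistic velocity addition: u = (u' + v)/(1 + u'v/c²)
= (0.938 + 0.402)/(1 + 0.938×0.402) = 1.340/1.37708 = 0.9731

u ≈ 0.9731c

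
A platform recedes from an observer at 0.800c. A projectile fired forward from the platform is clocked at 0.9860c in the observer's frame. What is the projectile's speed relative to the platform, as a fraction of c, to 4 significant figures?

Inverse velocity addition: u' = (u − v)/(1 − uv/c²)
= (0.9860 − 0.800)/(1 − 0.9860×0.800) = 0.1860/0.211200 = 0.8807

u' ≈ 0.8807c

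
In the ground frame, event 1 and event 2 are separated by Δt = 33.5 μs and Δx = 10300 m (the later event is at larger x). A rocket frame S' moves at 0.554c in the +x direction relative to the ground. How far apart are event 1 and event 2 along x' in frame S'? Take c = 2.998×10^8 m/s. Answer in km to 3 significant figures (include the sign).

Δx' ≈ 5.69 km

γ = 1/√(1 − 0.554²) = 1.2012
Δx' = γ(Δx − vΔt) = 1.2012 × (10300 m − 0.554×(2.998×10^8 m/s)×33.5×10^-6 s)
= 1.2012 × (4736.0 m) = 5.69 km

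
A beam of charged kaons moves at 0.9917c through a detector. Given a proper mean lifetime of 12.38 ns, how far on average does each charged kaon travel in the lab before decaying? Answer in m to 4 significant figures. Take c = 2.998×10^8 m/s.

d ≈ 28.63 m

γ = 1/√(1 − 0.9917²) = 7.77766
Dilated lifetime: Δt = γτ₀ = 7.77766 × 12.38 ns = 96.2874 ns
d = vΔt = 0.9917c × 96.2874 ns = 2.97312×10^8 m/s × 9.62874×10^-8 s = 28.63 m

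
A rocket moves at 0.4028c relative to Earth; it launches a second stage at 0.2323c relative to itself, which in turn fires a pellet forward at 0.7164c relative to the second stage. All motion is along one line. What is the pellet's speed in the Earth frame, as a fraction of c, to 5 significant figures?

Compose boost 2: (0.2323 + 0.4028)/(1 + 0.2323×0.4028) = 0.63510/1.093570 = 0.5807582
Compose boost 3: (0.7164 + 0.5807582)/(1 + 0.7164×0.5807582) = 1.297158/1.416055 = 0.91604

u ≈ 0.91604c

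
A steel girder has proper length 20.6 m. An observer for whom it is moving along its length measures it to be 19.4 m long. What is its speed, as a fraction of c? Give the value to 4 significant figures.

γ = L₀/L = 20.6/19.4 = 1.06186
β = √(1 − 1/γ²) = 0.3363

β ≈ 0.3363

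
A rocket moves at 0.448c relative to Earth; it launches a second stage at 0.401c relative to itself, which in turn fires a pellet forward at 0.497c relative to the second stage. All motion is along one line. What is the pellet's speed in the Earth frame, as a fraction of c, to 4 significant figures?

Compose boost 2: (0.401 + 0.448)/(1 + 0.401×0.448) = 0.8490/1.17965 = 0.719706
Compose boost 3: (0.497 + 0.719706)/(1 + 0.497×0.719706) = 1.21671/1.35769 = 0.8962

u ≈ 0.8962c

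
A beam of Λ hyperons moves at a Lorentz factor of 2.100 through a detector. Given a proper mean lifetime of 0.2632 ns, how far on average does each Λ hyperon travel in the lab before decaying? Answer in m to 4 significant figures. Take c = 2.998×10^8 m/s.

β = √(1 − 1/γ²) = √(1 − 1/2.100²) = 0.879342
Dilated lifetime: Δt = γτ₀ = 2.100 × 0.2632 ns = 0.552720 ns
d = vΔt = 0.879342c × 0.552720 ns = 2.63627×10^8 m/s × 5.52720×10^-10 s = 0.1457 m

d ≈ 0.1457 m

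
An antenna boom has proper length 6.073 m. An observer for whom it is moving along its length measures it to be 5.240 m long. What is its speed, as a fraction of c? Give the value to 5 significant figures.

β ≈ 0.50548

γ = L₀/L = 6.073/5.240 = 1.158969
β = √(1 − 1/γ²) = 0.50548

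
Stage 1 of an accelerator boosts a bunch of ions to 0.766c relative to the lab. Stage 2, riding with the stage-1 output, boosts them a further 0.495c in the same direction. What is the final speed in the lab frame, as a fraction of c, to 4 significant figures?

u ≈ 0.9143c

Compose boost 2: (0.495 + 0.766)/(1 + 0.495×0.766) = 1.261/1.37917 = 0.9143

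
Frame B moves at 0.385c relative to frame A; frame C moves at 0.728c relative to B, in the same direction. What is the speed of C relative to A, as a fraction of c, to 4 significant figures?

Compose boost 2: (0.728 + 0.385)/(1 + 0.728×0.385) = 1.113/1.28028 = 0.8693

u ≈ 0.8693c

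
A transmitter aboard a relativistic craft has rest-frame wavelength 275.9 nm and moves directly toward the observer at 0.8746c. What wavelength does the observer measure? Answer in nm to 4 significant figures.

λ_obs ≈ 71.36 nm

Relativistic Doppler: λ_obs = λ_src √((1−β)/(1+β))
= 275.9 × √(0.125400/1.87460) = 275.9 × 0.258639 = 71.36 nm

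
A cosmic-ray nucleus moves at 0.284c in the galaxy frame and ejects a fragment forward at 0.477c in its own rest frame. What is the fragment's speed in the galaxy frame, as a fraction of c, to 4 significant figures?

u ≈ 0.6702c

Compose boost 2: (0.477 + 0.284)/(1 + 0.477×0.284) = 0.7610/1.13547 = 0.6702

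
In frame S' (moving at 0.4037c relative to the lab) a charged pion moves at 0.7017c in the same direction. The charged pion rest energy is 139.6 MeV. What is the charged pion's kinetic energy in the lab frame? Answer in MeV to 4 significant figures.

u_lab = (0.7017 + 0.4037)/(1 + 0.7017×0.4037) = 0.8613889
γ = 1/√(1 − 0.8613889²) = 1.96871
K = (γ − 1)m₀c² = (1.96871 − 1) × 139.6 = 0.968713 × 139.6 = 135.2 MeV

K ≈ 135.2 MeV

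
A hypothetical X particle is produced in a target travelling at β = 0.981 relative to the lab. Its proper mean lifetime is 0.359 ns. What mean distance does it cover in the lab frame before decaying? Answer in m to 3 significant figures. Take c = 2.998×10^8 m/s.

d ≈ 0.544 m

γ = 1/√(1 − 0.981²) = 5.1544
Dilated lifetime: Δt = γτ₀ = 5.1544 × 0.359 ns = 1.8504 ns
d = vΔt = 0.981c × 1.8504 ns = 2.9410×10^8 m/s × 1.8504×10^-9 s = 0.544 m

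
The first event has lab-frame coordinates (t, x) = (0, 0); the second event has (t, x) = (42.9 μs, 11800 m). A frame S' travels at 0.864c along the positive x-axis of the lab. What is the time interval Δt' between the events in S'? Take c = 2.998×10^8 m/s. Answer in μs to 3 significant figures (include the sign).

Δt' ≈ 17.7 μs

γ = 1/√(1 − 0.864²) = 1.9861
Δt' = γ(Δt − vΔx/c²) = 1.9861 × (42.9 μs − 0.864×11800 m / (2.998×10^8 m/s))
= 1.9861 × (8.8933 μs) = 17.7 μs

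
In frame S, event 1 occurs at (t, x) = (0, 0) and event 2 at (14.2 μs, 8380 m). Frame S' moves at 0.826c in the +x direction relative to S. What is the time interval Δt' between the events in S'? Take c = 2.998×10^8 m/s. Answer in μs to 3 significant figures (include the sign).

Δt' ≈ -15.8 μs

γ = 1/√(1 − 0.826²) = 1.7741
Δt' = γ(Δt − vΔx/c²) = 1.7741 × (14.2 μs − 0.826×8380 m / (2.998×10^8 m/s))
= 1.7741 × (-8.8883 μs) = -15.8 μs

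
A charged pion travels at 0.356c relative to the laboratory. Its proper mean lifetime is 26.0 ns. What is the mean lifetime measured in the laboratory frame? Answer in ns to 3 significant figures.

γ = 1/√(1 − 0.356²) = 1.0701
Time dilation: Δt = γτ₀ = 1.0701 × 26.0 ns = 27.8 ns

Δt ≈ 27.8 ns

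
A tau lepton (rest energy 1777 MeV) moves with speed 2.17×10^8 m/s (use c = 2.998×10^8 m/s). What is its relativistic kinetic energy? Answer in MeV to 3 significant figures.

β = v/c = 2.17×10^8 / 2.998×10^8 = 0.72382
γ = 1/√(1 − 0.72382²) = 1.4493
K = (γ − 1)m₀c² = (1.4493 − 1) × 1777 MeV = 0.44929 × 1777 MeV = 798 MeV

K ≈ 798 MeV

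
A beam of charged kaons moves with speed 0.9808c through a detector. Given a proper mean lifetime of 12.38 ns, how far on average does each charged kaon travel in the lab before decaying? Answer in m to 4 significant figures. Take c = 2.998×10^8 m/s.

d ≈ 18.67 m

γ = 1/√(1 − 0.9808²) = 5.12778
Dilated lifetime: Δt = γτ₀ = 5.12778 × 12.38 ns = 63.4819 ns
d = vΔt = 0.9808c × 63.4819 ns = 2.94044×10^8 m/s × 6.34819×10^-8 s = 18.67 m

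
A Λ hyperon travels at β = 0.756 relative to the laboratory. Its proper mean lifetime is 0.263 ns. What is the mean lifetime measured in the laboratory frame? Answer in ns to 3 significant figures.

γ = 1/√(1 − 0.756²) = 1.5277
Time dilation: Δt = γτ₀ = 1.5277 × 0.263 ns = 0.402 ns

Δt ≈ 0.402 ns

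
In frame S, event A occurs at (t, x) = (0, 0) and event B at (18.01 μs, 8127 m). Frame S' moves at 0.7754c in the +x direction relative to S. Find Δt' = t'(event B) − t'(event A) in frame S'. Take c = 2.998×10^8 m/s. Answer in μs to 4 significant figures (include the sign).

Δt' ≈ -4.766 μs

γ = 1/√(1 − 0.7754²) = 1.58361
Δt' = γ(Δt − vΔx/c²) = 1.58361 × (18.01 μs − 0.7754×8127 m / (2.998×10^8 m/s))
= 1.58361 × (-3.00960 μs) = -4.766 μs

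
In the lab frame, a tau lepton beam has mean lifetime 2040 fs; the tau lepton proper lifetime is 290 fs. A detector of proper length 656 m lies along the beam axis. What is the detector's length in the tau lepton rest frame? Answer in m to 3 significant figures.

L ≈ 93.3 m

Time dilation ⇒ γ = Δt/τ₀ = 2040/290 = 7.0345
Length contraction: L = L₀/γ = 656/7.0345 = 93.3 m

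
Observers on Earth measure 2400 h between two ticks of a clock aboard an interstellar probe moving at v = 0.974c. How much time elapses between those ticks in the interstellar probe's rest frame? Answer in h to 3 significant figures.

γ = 1/√(1 − 0.974²) = 4.4141
Proper time: τ₀ = Δt/γ = 2400/4.4141 = 544 h

τ₀ ≈ 544 h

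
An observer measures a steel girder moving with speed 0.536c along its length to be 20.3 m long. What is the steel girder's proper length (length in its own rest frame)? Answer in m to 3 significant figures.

γ = 1/√(1 − 0.536²) = 1.1845
L₀ = γL = 1.1845 × 20.3 = 24.0 m

L₀ ≈ 24.0 m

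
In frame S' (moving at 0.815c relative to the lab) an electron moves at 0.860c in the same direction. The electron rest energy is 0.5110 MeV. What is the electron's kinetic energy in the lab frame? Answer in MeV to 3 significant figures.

u_lab = (0.860 + 0.815)/(1 + 0.860×0.815) = 0.984773
γ = 1/√(1 − 0.984773²) = 5.7522
K = (γ − 1)m₀c² = (5.7522 − 1) × 0.5110 = 4.7522 × 0.5110 = 2.43 MeV

K ≈ 2.43 MeV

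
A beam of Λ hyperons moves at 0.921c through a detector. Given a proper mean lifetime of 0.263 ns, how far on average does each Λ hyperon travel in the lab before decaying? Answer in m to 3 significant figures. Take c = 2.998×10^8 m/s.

d ≈ 0.186 m

γ = 1/√(1 − 0.921²) = 2.5670
Dilated lifetime: Δt = γτ₀ = 2.5670 × 0.263 ns = 0.67512 ns
d = vΔt = 0.921c × 0.67512 ns = 2.7612×10^8 m/s × 6.7512×10^-10 s = 0.186 m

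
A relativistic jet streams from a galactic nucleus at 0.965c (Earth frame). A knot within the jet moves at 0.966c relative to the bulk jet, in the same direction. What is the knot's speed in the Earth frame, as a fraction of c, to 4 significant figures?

u ≈ 0.9994c

Relativistic velocity addition: u = (u' + v)/(1 + u'v/c²)
= (0.966 + 0.965)/(1 + 0.966×0.965) = 1.931/1.93219 = 0.9994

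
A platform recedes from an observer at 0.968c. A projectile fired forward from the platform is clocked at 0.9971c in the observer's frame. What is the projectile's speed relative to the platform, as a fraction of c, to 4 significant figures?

u' ≈ 0.8360c

Inverse velocity addition: u' = (u − v)/(1 − uv/c²)
= (0.9971 − 0.968)/(1 − 0.9971×0.968) = 0.02910/0.0348072 = 0.8360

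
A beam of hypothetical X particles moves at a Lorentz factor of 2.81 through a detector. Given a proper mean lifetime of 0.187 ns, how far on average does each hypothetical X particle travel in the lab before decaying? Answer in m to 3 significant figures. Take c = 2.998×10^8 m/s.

d ≈ 0.147 m

β = √(1 − 1/γ²) = √(1 − 1/2.81²) = 0.93453
Dilated lifetime: Δt = γτ₀ = 2.81 × 0.187 ns = 0.52547 ns
d = vΔt = 0.93453c × 0.52547 ns = 2.8017×10^8 m/s × 5.2547×10^-10 s = 0.147 m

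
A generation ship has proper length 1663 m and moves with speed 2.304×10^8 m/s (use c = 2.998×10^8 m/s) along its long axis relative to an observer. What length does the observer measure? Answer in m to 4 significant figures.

β = v/c = 2.304×10^8 / 2.998×10^8 = 0.768512
γ = 1/√(1 − 0.768512²) = 1.56290
Length contraction: L = L₀/γ = 1663/1.56290 = 1064 m

L ≈ 1064 m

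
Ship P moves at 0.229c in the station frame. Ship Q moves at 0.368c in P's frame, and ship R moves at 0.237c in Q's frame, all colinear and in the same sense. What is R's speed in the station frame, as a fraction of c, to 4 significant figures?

u ≈ 0.6967c

Compose boost 2: (0.368 + 0.229)/(1 + 0.368×0.229) = 0.5970/1.08427 = 0.550600
Compose boost 3: (0.237 + 0.550600)/(1 + 0.237×0.550600) = 0.787600/1.13049 = 0.6967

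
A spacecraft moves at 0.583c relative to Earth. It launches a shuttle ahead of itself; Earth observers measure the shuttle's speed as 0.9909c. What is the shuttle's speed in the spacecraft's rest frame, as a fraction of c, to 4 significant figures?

Inverse velocity addition: u' = (u − v)/(1 − uv/c²)
= (0.9909 − 0.583)/(1 − 0.9909×0.583) = 0.4079/0.422305 = 0.9659

u' ≈ 0.9659c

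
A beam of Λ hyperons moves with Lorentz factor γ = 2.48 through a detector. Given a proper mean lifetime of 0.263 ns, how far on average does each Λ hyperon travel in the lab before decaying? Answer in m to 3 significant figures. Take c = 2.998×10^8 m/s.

d ≈ 0.179 m

β = √(1 − 1/γ²) = √(1 − 1/2.48²) = 0.91510
Dilated lifetime: Δt = γτ₀ = 2.48 × 0.263 ns = 0.65224 ns
d = vΔt = 0.91510c × 0.65224 ns = 2.7435×10^8 m/s × 6.5224×10^-10 s = 0.179 m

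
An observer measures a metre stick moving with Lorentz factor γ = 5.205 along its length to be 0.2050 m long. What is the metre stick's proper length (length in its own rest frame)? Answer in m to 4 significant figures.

γ = 5.205 (given)
L₀ = γL = 5.205 × 0.2050 = 1.067 m

L₀ ≈ 1.067 m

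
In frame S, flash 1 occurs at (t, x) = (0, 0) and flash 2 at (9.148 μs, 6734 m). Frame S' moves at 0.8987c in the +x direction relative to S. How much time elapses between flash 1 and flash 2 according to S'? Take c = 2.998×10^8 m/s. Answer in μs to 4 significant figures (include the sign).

Δt' ≈ -25.17 μs

γ = 1/√(1 − 0.8987²) = 2.28017
Δt' = γ(Δt − vΔx/c²) = 2.28017 × (9.148 μs − 0.8987×6734 m / (2.998×10^8 m/s))
= 2.28017 × (-11.0383 μs) = -25.17 μs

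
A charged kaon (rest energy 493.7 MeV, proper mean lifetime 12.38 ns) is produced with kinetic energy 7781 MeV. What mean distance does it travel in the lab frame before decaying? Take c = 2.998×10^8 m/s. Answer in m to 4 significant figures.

γ = 1 + K/(m₀c²) = 1 + 7781/493.7 = 16.7606
β = √(1 − 1/γ²) = 0.998219
Dilated lifetime: γτ₀ = 16.7606 × 12.38 ns = 207.496 ns
d = βc·γτ₀ = 0.998219 × (2.998×10^8 m/s) × 2.07496×10^-7 s = 62.10 m

d ≈ 62.10 m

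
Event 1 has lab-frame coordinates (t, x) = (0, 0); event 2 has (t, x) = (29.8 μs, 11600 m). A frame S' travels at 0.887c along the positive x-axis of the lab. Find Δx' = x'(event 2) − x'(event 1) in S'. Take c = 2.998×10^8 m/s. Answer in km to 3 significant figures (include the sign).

Δx' ≈ 7.96 km

γ = 1/√(1 − 0.887²) = 2.1656
Δx' = γ(Δx − vΔt) = 2.1656 × (11600 m − 0.887×(2.998×10^8 m/s)×29.8×10^-6 s)
= 2.1656 × (3675.5 m) = 7.96 km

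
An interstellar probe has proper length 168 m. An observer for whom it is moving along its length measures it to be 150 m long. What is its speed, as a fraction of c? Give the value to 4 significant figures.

β ≈ 0.4503

γ = L₀/L = 168/150 = 1.12000
β = √(1 − 1/γ²) = 0.4503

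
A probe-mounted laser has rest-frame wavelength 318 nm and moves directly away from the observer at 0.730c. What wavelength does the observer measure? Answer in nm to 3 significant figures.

λ_obs ≈ 805 nm

Relativistic Doppler: λ_obs = λ_src √((1+β)/(1−β))
= 318 × √(1.7300/0.27000) = 318 × 2.5313 = 805 nm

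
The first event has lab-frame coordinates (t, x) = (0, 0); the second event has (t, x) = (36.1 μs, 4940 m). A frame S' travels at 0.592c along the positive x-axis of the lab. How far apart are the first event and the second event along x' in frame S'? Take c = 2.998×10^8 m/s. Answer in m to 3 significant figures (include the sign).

Δx' ≈ -1820 m

γ = 1/√(1 − 0.592²) = 1.2408
Δx' = γ(Δx − vΔt) = 1.2408 × (4940 m − 0.592×(2.998×10^8 m/s)×36.1×10^-6 s)
= 1.2408 × (-1467.1 m) = -1820 m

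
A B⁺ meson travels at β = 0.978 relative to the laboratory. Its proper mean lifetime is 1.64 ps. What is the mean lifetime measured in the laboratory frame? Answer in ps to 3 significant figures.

Δt ≈ 7.86 ps

γ = 1/√(1 − 0.978²) = 4.7938
Time dilation: Δt = γτ₀ = 4.7938 × 1.64 ps = 7.86 ps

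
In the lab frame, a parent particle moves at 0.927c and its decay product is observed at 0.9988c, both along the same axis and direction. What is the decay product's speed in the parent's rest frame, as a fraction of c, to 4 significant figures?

Inverse velocity addition: u' = (u − v)/(1 − uv/c²)
= (0.9988 − 0.927)/(1 − 0.9988×0.927) = 0.07180/0.0741124 = 0.9688

u' ≈ 0.9688c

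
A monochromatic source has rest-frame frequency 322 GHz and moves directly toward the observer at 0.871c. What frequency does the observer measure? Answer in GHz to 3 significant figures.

f_obs ≈ 1230 GHz

Relativistic Doppler: f_obs = f_src √((1+β)/(1−β))
= 322 × √(1.8710/0.12900) = 322 × 3.8084 = 1230 GHz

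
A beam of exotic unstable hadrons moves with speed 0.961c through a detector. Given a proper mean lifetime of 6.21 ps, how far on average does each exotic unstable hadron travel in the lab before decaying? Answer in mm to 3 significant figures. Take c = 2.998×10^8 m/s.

γ = 1/√(1 − 0.961²) = 3.6160
Dilated lifetime: Δt = γτ₀ = 3.6160 × 6.21 ps = 22.455 ps
d = vΔt = 0.961c × 22.455 ps = 2.8811×10^8 m/s × 2.2455×10^-11 s = 6.47 mm

d ≈ 6.47 mm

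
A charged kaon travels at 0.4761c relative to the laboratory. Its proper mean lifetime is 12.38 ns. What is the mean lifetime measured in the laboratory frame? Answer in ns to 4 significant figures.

Δt ≈ 14.08 ns

γ = 1/√(1 − 0.4761²) = 1.13715
Time dilation: Δt = γτ₀ = 1.13715 × 12.38 ns = 14.08 ns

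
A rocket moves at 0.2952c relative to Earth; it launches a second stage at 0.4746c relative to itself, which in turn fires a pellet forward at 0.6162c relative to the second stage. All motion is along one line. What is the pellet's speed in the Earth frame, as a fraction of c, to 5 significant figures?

Compose boost 2: (0.4746 + 0.2952)/(1 + 0.4746×0.2952) = 0.76980/1.140102 = 0.6752028
Compose boost 3: (0.6162 + 0.6752028)/(1 + 0.6162×0.6752028) = 1.291403/1.416060 = 0.91197

u ≈ 0.91197c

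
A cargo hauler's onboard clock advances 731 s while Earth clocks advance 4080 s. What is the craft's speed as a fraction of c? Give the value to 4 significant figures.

γ = Δt/τ₀ = 4080/731 = 5.58140
β = √(1 − 1/γ²) = √(1 − 1/5.58140²) = 0.9838

β ≈ 0.9838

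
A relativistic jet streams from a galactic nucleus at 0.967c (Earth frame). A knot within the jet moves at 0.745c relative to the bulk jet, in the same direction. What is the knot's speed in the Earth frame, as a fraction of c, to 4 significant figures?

u ≈ 0.9951c

Relativistic velocity addition: u = (u' + v)/(1 + u'v/c²)
= (0.745 + 0.967)/(1 + 0.745×0.967) = 1.712/1.72042 = 0.9951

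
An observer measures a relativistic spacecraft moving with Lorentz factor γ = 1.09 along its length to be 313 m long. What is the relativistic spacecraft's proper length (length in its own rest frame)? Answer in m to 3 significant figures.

L₀ ≈ 341 m

γ = 1.09 (given)
L₀ = γL = 1.09 × 313 = 341 m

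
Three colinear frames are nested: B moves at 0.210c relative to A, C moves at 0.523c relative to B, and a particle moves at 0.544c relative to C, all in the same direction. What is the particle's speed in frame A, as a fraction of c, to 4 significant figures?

u ≈ 0.8861c

Compose boost 2: (0.523 + 0.210)/(1 + 0.523×0.210) = 0.7330/1.10983 = 0.660462
Compose boost 3: (0.544 + 0.660462)/(1 + 0.544×0.660462) = 1.20446/1.35929 = 0.8861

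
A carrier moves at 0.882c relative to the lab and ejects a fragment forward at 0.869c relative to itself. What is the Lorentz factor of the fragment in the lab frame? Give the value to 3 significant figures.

γ ≈ 7.58

u_lab = (0.869 + 0.882)/(1 + 0.869×0.882) = 1.751/1.76646 = 0.991249
γ = 1/√(1 − 0.991249²) = 7.58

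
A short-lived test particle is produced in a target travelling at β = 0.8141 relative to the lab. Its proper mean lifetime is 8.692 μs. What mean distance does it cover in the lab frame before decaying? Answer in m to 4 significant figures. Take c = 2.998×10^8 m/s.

γ = 1/√(1 − 0.8141²) = 1.72199
Dilated lifetime: Δt = γτ₀ = 1.72199 × 8.692 μs = 14.9675 μs
d = vΔt = 0.8141c × 14.9675 μs = 2.44067×10^8 m/s × 1.49675×10^-5 s = 3653 m

d ≈ 3653 m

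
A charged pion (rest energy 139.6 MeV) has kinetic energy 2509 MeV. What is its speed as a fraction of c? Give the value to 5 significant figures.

β ≈ 0.99861

γ = 1 + K/(m₀c²) = 1 + 2509/139.6 = 18.97278
β = √(1 − 1/γ²) = 0.99861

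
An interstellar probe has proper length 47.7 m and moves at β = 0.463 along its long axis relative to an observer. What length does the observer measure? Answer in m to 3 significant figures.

γ = 1/√(1 − 0.463²) = 1.1282
Length contraction: L = L₀/γ = 47.7/1.1282 = 42.3 m

L ≈ 42.3 m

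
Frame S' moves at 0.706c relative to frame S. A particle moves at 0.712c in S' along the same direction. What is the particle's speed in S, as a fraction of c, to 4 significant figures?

u ≈ 0.9437c

Relativistic velocity addition: u = (u' + v)/(1 + u'v/c²)
= (0.712 + 0.706)/(1 + 0.712×0.706) = 1.418/1.50267 = 0.9437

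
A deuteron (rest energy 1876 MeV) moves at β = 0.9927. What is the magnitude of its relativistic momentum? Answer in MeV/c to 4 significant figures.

γ = 1/√(1 − 0.9927²) = 8.29120
p = γβm₀c = 8.29120 × 0.9927 × 1876 MeV/c = 15440 MeV/c

p ≈ 15440 MeV/c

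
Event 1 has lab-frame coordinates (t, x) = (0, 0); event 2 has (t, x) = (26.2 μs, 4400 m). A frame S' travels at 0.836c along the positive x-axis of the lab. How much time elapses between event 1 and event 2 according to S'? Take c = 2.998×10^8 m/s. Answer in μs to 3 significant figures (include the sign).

Δt' ≈ 25.4 μs

γ = 1/√(1 − 0.836²) = 1.8224
Δt' = γ(Δt − vΔx/c²) = 1.8224 × (26.2 μs − 0.836×4400 m / (2.998×10^8 m/s))
= 1.8224 × (13.930 μs) = 25.4 μs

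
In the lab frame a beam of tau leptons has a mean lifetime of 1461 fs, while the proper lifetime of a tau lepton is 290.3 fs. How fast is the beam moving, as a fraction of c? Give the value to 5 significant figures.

γ = Δt/τ₀ = 1461/290.3 = 5.032725
β = √(1 − 1/γ²) = √(1 − 1/5.032725²) = 0.98006

β ≈ 0.98006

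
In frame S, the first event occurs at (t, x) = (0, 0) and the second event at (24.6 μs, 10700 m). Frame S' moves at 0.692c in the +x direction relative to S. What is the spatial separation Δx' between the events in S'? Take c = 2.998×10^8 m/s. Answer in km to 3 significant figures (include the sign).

γ = 1/√(1 − 0.692²) = 1.3852
Δx' = γ(Δx − vΔt) = 1.3852 × (10700 m − 0.692×(2.998×10^8 m/s)×24.6×10^-6 s)
= 1.3852 × (5596.4 m) = 7.75 km

Δx' ≈ 7.75 km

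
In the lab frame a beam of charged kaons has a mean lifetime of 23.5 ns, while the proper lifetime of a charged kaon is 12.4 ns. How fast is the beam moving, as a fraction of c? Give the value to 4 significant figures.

γ = Δt/τ₀ = 23.5/12.4 = 1.89516
β = √(1 − 1/γ²) = √(1 − 1/1.89516²) = 0.8495

β ≈ 0.8495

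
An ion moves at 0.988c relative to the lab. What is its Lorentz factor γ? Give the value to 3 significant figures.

γ ≈ 6.47

γ = 1/√(1 − β²) = 1/√(1 − 0.988²) = 1/√(0.023856) = 6.47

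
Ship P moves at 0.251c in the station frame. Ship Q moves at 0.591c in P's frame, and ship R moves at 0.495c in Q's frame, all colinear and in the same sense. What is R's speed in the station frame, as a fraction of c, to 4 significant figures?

u ≈ 0.9012c

Compose boost 2: (0.591 + 0.251)/(1 + 0.591×0.251) = 0.8420/1.14834 = 0.733232
Compose boost 3: (0.495 + 0.733232)/(1 + 0.495×0.733232) = 1.22823/1.36295 = 0.9012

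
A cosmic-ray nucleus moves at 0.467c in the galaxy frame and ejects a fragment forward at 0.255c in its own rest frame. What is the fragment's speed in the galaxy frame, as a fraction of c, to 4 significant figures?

u ≈ 0.6452c

Compose boost 2: (0.255 + 0.467)/(1 + 0.255×0.467) = 0.7220/1.11909 = 0.6452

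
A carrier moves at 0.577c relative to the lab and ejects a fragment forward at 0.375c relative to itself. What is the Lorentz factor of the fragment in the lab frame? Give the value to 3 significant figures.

u_lab = (0.375 + 0.577)/(1 + 0.375×0.577) = 0.9520/1.21637 = 0.782653
γ = 1/√(1 − 0.782653²) = 1.61

γ ≈ 1.61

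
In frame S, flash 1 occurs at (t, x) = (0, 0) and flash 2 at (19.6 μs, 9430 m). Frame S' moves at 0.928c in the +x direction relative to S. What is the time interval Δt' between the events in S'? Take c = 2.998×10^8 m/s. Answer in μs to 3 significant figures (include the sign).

γ = 1/√(1 − 0.928²) = 2.6840
Δt' = γ(Δt − vΔx/c²) = 2.6840 × (19.6 μs − 0.928×9430 m / (2.998×10^8 m/s))
= 2.6840 × (-9.5896 μs) = -25.7 μs

Δt' ≈ -25.7 μs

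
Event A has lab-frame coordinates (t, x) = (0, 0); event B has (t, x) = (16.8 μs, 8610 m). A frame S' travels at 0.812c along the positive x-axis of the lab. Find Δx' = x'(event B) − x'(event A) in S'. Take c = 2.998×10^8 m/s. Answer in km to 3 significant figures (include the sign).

Δx' ≈ 7.74 km

γ = 1/√(1 − 0.812²) = 1.7133
Δx' = γ(Δx − vΔt) = 1.7133 × (8610 m − 0.812×(2.998×10^8 m/s)×16.8×10^-6 s)
= 1.7133 × (4520.2 m) = 7.74 km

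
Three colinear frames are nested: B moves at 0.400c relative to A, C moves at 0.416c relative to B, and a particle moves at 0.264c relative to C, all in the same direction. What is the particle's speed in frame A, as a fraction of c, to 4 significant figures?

Compose boost 2: (0.416 + 0.400)/(1 + 0.416×0.400) = 0.8160/1.16640 = 0.699588
Compose boost 3: (0.264 + 0.699588)/(1 + 0.264×0.699588) = 0.963588/1.18469 = 0.8134

u ≈ 0.8134c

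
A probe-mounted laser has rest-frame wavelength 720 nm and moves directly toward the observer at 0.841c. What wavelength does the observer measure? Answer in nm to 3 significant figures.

λ_obs ≈ 212 nm

Relativistic Doppler: λ_obs = λ_src √((1−β)/(1+β))
= 720 × √(0.15900/1.8410) = 720 × 0.29388 = 212 nm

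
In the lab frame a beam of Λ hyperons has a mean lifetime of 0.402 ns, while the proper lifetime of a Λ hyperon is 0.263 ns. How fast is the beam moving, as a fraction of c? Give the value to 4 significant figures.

β ≈ 0.7563

γ = Δt/τ₀ = 0.402/0.263 = 1.52852
β = √(1 − 1/γ²) = √(1 − 1/1.52852²) = 0.7563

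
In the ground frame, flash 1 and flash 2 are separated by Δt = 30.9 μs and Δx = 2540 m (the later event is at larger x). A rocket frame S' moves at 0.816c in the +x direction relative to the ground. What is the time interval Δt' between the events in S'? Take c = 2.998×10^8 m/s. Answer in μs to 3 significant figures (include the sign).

Δt' ≈ 41.5 μs

γ = 1/√(1 − 0.816²) = 1.7299
Δt' = γ(Δt − vΔx/c²) = 1.7299 × (30.9 μs − 0.816×2540 m / (2.998×10^8 m/s))
= 1.7299 × (23.987 μs) = 41.5 μs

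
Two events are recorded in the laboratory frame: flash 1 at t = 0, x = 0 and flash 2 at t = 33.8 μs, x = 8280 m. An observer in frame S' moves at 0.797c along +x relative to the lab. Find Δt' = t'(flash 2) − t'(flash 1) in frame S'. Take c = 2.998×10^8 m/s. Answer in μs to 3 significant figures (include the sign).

γ = 1/√(1 − 0.797²) = 1.6557
Δt' = γ(Δt − vΔx/c²) = 1.6557 × (33.8 μs − 0.797×8280 m / (2.998×10^8 m/s))
= 1.6557 × (11.788 μs) = 19.5 μs

Δt' ≈ 19.5 μs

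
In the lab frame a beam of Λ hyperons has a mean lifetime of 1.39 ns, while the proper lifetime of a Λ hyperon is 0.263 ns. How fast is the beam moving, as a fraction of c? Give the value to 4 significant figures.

β ≈ 0.9819

γ = Δt/τ₀ = 1.39/0.263 = 5.28517
β = √(1 − 1/γ²) = √(1 − 1/5.28517²) = 0.9819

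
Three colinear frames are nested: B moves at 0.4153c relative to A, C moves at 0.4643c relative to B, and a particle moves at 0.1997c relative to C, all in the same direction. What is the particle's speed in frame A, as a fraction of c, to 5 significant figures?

Compose boost 2: (0.4643 + 0.4153)/(1 + 0.4643×0.4153) = 0.87960/1.192824 = 0.7374098
Compose boost 3: (0.1997 + 0.7374098)/(1 + 0.1997×0.7374098) = 0.9371098/1.147261 = 0.81682

u ≈ 0.81682c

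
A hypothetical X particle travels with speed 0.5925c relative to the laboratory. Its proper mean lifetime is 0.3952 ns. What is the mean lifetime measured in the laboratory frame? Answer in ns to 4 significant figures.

Δt ≈ 0.4906 ns

γ = 1/√(1 − 0.5925²) = 1.24136
Time dilation: Δt = γτ₀ = 1.24136 × 0.3952 ns = 0.4906 ns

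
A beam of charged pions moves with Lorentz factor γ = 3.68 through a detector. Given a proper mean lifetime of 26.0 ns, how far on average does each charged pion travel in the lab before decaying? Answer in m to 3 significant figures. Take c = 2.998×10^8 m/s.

β = √(1 − 1/γ²) = √(1 − 1/3.68²) = 0.96237
Dilated lifetime: Δt = γτ₀ = 3.68 × 26.0 ns = 95.680 ns
d = vΔt = 0.96237c × 95.680 ns = 2.8852×10^8 m/s × 9.5680×10^-8 s = 27.6 m

d ≈ 27.6 m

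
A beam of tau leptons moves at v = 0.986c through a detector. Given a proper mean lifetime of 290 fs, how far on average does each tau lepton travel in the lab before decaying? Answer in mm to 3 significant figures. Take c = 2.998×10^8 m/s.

d ≈ 0.514 mm

γ = 1/√(1 − 0.986²) = 5.9972
Dilated lifetime: Δt = γτ₀ = 5.9972 × 290 fs = 1739.2 fs
d = vΔt = 0.986c × 1739.2 fs = 2.9560×10^8 m/s × 1.7392×10^-12 s = 0.514 mm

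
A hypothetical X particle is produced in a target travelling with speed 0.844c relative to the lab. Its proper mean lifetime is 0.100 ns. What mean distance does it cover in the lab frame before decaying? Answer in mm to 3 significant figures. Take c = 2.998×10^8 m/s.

d ≈ 47.2 mm

γ = 1/√(1 − 0.844²) = 1.8645
Dilated lifetime: Δt = γτ₀ = 1.8645 × 0.100 ns = 0.18645 ns
d = vΔt = 0.844c × 0.18645 ns = 2.5303×10^8 m/s × 1.8645×10^-10 s = 47.2 mm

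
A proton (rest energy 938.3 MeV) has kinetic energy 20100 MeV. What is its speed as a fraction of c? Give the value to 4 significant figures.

γ = 1 + K/(m₀c²) = 1 + 20100/938.3 = 22.4217
β = √(1 − 1/γ²) = 0.9990

β ≈ 0.9990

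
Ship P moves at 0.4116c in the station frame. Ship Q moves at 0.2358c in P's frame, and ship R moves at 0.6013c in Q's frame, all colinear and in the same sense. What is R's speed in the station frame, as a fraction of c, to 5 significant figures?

Compose boost 2: (0.2358 + 0.4116)/(1 + 0.2358×0.4116) = 0.64740/1.097055 = 0.5901252
Compose boost 3: (0.6013 + 0.5901252)/(1 + 0.6013×0.5901252) = 1.191425/1.354842 = 0.87938

u ≈ 0.87938c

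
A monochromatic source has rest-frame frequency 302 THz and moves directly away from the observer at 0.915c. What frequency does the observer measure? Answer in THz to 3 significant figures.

f_obs ≈ 63.6 THz

Relativistic Doppler: f_obs = f_src √((1−β)/(1+β))
= 302 × √(0.085000/1.9150) = 302 × 0.21068 = 63.6 THz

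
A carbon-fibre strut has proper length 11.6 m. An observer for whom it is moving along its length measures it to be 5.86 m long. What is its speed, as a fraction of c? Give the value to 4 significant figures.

β ≈ 0.8630

γ = L₀/L = 11.6/5.86 = 1.97952
β = √(1 − 1/γ²) = 0.8630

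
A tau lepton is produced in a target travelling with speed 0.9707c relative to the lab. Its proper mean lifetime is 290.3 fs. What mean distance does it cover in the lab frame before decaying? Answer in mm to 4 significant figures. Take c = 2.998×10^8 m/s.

γ = 1/√(1 − 0.9707²) = 4.16156
Dilated lifetime: Δt = γτ₀ = 4.16156 × 290.3 fs = 1208.10 fs
d = vΔt = 0.9707c × 1208.10 fs = 2.91016×10^8 m/s × 1.20810×10^-12 s = 0.3516 mm

d ≈ 0.3516 mm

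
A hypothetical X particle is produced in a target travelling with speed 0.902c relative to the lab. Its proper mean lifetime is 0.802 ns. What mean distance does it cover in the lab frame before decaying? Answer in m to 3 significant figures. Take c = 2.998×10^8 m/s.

γ = 1/√(1 − 0.902²) = 2.3162
Dilated lifetime: Δt = γτ₀ = 2.3162 × 0.802 ns = 1.8576 ns
d = vΔt = 0.902c × 1.8576 ns = 2.7042×10^8 m/s × 1.8576×10^-9 s = 0.502 m

d ≈ 0.502 m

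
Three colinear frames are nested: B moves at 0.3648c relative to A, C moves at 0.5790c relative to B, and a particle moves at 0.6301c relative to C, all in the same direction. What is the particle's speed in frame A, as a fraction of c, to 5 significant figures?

u ≈ 0.94523c

Compose boost 2: (0.5790 + 0.3648)/(1 + 0.5790×0.3648) = 0.94380/1.211219 = 0.7792149
Compose boost 3: (0.6301 + 0.7792149)/(1 + 0.6301×0.7792149) = 1.409315/1.490983 = 0.94523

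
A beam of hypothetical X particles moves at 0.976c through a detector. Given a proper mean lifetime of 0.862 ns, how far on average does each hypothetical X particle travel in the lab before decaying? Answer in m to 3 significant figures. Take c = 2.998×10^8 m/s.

γ = 1/√(1 − 0.976²) = 4.5920
Dilated lifetime: Δt = γτ₀ = 4.5920 × 0.862 ns = 3.9583 ns
d = vΔt = 0.976c × 3.9583 ns = 2.9260×10^8 m/s × 3.9583×10^-9 s = 1.16 m

d ≈ 1.16 m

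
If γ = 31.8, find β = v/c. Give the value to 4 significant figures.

β ≈ 0.9995

β = √(1 − 1/γ²) = √(1 − 1/31.8²) = √(0.999011) = 0.9995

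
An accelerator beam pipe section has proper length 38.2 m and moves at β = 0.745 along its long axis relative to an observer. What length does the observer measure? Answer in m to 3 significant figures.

L ≈ 25.5 m

γ = 1/√(1 − 0.745²) = 1.4991
Length contraction: L = L₀/γ = 38.2/1.4991 = 25.5 m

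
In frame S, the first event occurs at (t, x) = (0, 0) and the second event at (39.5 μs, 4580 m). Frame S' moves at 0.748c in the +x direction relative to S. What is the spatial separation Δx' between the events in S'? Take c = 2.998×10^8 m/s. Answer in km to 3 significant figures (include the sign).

Δx' ≈ -6.45 km

γ = 1/√(1 − 0.748²) = 1.5067
Δx' = γ(Δx − vΔt) = 1.5067 × (4580 m − 0.748×(2.998×10^8 m/s)×39.5×10^-6 s)
= 1.5067 × (-4277.9 m) = -6.45 km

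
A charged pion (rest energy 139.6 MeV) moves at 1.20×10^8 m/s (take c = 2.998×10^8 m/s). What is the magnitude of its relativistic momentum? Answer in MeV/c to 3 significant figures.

p ≈ 61.0 MeV/c

β = v/c = 1.20×10^8 / 2.998×10^8 = 0.40027
γ = 1/√(1 − 0.40027²) = 1.0912
p = γβm₀c = 1.0912 × 0.40027 × 139.6 MeV/c = 61.0 MeV/c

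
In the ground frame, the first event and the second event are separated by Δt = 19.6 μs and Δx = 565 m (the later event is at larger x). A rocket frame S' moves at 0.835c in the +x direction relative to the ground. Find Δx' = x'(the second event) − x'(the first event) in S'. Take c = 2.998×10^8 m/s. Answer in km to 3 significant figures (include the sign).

Δx' ≈ -7.89 km

γ = 1/√(1 − 0.835²) = 1.8174
Δx' = γ(Δx − vΔt) = 1.8174 × (565 m − 0.835×(2.998×10^8 m/s)×19.6×10^-6 s)
= 1.8174 × (-4341.5 m) = -7.89 km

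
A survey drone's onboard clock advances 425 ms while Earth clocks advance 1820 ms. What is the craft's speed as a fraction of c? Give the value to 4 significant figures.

γ = Δt/τ₀ = 1820/425 = 4.28235
β = √(1 − 1/γ²) = √(1 − 1/4.28235²) = 0.9724

β ≈ 0.9724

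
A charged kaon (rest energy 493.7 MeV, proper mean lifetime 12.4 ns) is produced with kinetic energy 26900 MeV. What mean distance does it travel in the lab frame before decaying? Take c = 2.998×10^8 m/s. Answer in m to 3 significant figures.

γ = 1 + K/(m₀c²) = 1 + 26900/493.7 = 55.487
β = √(1 − 1/γ²) = 0.99984
Dilated lifetime: γτ₀ = 55.487 × 12.4 ns = 688.03 ns
d = βc·γτ₀ = 0.99984 × (2.998×10^8 m/s) × 6.8803×10^-7 s = 206 m

d ≈ 206 m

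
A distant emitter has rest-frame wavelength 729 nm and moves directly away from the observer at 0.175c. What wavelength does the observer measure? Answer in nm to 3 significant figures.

Relativistic Doppler: λ_obs = λ_src √((1+β)/(1−β))
= 729 × √(1.1750/0.82500) = 729 × 1.1934 = 870 nm

λ_obs ≈ 870 nm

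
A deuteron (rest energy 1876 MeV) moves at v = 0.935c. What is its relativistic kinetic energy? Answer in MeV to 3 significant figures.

K ≈ 3410 MeV

γ = 1/√(1 − 0.935²) = 2.8197
K = (γ − 1)m₀c² = (2.8197 − 1) × 1876 MeV = 1.8197 × 1876 MeV = 3410 MeV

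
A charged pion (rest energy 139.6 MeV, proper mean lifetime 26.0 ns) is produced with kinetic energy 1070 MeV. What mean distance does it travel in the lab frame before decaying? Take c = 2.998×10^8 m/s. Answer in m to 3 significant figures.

d ≈ 67.1 m

γ = 1 + K/(m₀c²) = 1 + 1070/139.6 = 8.6648
β = √(1 − 1/γ²) = 0.99332
Dilated lifetime: γτ₀ = 8.6648 × 26.0 ns = 225.28 ns
d = βc·γτ₀ = 0.99332 × (2.998×10^8 m/s) × 2.2528×10^-7 s = 67.1 m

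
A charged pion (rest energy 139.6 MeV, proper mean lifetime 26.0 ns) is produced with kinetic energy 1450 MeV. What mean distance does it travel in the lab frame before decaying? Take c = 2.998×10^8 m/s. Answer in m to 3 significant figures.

γ = 1 + K/(m₀c²) = 1 + 1450/139.6 = 11.387
β = √(1 − 1/γ²) = 0.99614
Dilated lifetime: γτ₀ = 11.387 × 26.0 ns = 296.06 ns
d = βc·γτ₀ = 0.99614 × (2.998×10^8 m/s) × 2.9606×10^-7 s = 88.4 m

d ≈ 88.4 m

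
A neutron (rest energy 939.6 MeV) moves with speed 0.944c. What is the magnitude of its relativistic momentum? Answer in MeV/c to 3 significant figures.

γ = 1/√(1 − 0.944²) = 3.0308
p = γβm₀c = 3.0308 × 0.944 × 939.6 MeV/c = 2690 MeV/c

p ≈ 2690 MeV/c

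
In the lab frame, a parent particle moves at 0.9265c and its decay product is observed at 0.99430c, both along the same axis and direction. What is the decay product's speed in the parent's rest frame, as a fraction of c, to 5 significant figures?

u' ≈ 0.86061c

Inverse velocity addition: u' = (u − v)/(1 − uv/c²)
= (0.99430 − 0.9265)/(1 − 0.99430×0.9265) = 0.067800/0.07878105 = 0.86061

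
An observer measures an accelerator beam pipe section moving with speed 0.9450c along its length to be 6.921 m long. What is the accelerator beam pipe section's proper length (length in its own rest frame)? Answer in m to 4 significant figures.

L₀ ≈ 21.16 m

γ = 1/√(1 − 0.9450²) = 3.05745
L₀ = γL = 3.05745 × 6.921 = 21.16 m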